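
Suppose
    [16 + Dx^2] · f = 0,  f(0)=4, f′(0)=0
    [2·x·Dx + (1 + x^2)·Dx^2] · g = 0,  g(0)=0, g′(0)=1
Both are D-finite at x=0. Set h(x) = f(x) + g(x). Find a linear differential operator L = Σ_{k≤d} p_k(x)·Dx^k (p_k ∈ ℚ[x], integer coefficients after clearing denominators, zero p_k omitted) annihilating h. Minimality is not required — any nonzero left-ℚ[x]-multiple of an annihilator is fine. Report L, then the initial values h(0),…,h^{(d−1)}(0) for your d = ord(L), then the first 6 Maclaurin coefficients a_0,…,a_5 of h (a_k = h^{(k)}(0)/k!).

f: a_k = 4, 0, -32, 0, 128/3, 0, …
g: a_k = 0, 1, 0, -1/3, 0, 1/5, …
Weyl lclm of L_f,L_g ⇒ L₀ (ord ≤ 4).
L = (64·x + 704·x^3 + 256·x^5)·Dx + (112 + 416·x^2 + 432·x^4 + 128·x^6)·Dx^2 + (4·x + 44·x^3 + 16·x^5)·Dx^3 + (7 + 26·x^2 + 27·x^4 + 8·x^6)·Dx^4  (order 4).
h: a_k = 4, 1, -32, -1/3, 128/3, 1/5, …
ICs: h(0) = 4, h′(0) = 1, h′′(0) = -64, h′′′(0) = -2.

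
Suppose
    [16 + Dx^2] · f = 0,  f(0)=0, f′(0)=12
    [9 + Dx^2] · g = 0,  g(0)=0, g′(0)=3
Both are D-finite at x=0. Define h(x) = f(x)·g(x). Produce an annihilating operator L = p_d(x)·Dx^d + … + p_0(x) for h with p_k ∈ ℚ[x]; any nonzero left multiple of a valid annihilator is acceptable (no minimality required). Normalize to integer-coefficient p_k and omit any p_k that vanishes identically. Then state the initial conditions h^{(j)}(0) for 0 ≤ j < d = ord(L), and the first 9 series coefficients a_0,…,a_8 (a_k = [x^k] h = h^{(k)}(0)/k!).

f: a_k = 0, 12, 0, -32, 0, 128/5, 0, -1024/105, 0, …
g: a_k = 0, 3, 0, -9/2, 0, 81/40, 0, -243/560, 0, …
f·g: L₀ = L_f ⊗_s L_g, ord ≤ 2·2.
L = 49 + 50·Dx^2 + Dx^4  (order 4).
h: a_k = 0, 0, 36, 0, -150, 0, 2451/10, 0, -6005/28, …
ICs: h(0) = 0, h′(0) = 0, h′′(0) = 72, h′′′(0) = 0.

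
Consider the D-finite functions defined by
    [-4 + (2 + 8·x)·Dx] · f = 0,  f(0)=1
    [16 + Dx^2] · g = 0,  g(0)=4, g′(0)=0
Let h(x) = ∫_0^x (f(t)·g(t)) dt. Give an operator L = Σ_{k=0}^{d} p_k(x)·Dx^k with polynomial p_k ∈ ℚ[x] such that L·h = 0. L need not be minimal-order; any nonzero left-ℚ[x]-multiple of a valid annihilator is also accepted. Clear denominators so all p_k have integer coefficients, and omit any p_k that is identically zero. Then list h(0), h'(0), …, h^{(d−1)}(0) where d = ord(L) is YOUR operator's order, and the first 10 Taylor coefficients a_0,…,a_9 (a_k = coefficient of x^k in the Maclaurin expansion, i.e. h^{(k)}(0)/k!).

L = (28 + 128·x + 256·x^2)·Dx + (-4 - 16·x)·Dx^2 + (1 + 8·x + 16·x^2)·Dx^3  (order 3).
h: a_k = 0, 4, 4, -40/3, -12, 40/3, 104/9, -5584/315, 1604/45, -352376/2835, …
ICs: h(0) = 0, h′(0) = 4, h′′(0) = 8.

f: a_k = 1, 2, -2, 4, -10, 28, -84, 264, -858, 2860, …
g: a_k = 4, 0, -32, 0, 128/3, 0, -1024/45, 0, 2048/315, 0, …
h₀=f·g: eliminate ⇒ L₀, order ≤ 1·2.
h=∫h₀ ⇒ L = L₀·Dx.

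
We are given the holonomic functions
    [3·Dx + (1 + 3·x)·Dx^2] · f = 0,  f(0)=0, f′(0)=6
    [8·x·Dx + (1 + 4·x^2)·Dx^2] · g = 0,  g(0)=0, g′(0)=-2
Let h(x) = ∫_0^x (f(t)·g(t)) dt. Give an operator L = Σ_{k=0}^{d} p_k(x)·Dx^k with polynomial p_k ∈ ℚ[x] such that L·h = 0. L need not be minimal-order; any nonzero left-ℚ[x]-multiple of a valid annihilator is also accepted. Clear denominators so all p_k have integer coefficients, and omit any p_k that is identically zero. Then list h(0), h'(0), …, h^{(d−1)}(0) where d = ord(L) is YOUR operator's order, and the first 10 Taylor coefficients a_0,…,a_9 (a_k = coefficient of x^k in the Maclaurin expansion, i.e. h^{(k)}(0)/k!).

f: a_k = 0, 6, -9, 18, -81/2, 486/5, -243, 4374/7, -6561/4, 4374, …
g: a_k = 0, -2, 0, 8/3, 0, -32/5, 0, 128/7, 0, -512/9, …
L₀ := L_f ⊗_s L_g (sym. prod.), ord ≤ 4.
h=∫h₀ ⇒ L = L₀·Dx.
L = (1632 + 8496·x + 23040·x^2 + 110016·x^3 + 207360·x^4 + 269568·x^5 + 82944·x^7)·Dx^2 + (418 + 6672·x + 44112·x^2 + 151488·x^3 + 393984·x^4 + 642816·x^5 + 725760·x^6 + 82944·x^7 + 290304·x^8)·Dx^3 + (204 + 1844·x + 12096·x^2 + 47408·x^3 + 122880·x^4 + 240192·x^5 + 331776·x^6 + 361728·x^7 + 82944·x^8 + 165888·x^9)·Dx^4 + (25 + 246·x + 1217·x^2 + 4128·x^3 + 10624·x^4 + 22080·x^5 + 34272·x^6 + 41472·x^7 + 43776·x^8 + 13824·x^9 + 20736·x^10)·Dx^5  (order 5).
h: a_k = 0, 0, 0, -4, 9/2, -4, 19/2, -132/5, 1089/20, -332/3, …
ICs: h(0) = 0, h′(0) = 0, h′′(0) = 0, h′′′(0) = -24, h′′′′(0) = 108.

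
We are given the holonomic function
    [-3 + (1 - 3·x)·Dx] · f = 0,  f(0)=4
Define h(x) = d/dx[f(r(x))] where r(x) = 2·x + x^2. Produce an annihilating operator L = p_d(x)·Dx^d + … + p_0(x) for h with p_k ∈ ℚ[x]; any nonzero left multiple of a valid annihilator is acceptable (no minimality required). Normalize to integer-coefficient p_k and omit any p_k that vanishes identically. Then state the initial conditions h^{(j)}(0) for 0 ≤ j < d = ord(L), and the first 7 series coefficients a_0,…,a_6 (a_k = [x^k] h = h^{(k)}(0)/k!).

f: a_k = 4, 12, 36, 108, 324, 972, 2916, …
f∘r: x↦r, Dx↦Dx/r' in L_f ⇒ L₀.
h=h₀': d/dx-closure on L₀ ⇒ L.
L = (13 + 18·x + 9·x^2) + (-1 + 5·x + 9·x^2 + 3·x^3)·Dx  (order 1).
h: a_k = 24, 312, 3024, 26064, 210600, 1633608, 12319776, …
ICs: h(0) = 24.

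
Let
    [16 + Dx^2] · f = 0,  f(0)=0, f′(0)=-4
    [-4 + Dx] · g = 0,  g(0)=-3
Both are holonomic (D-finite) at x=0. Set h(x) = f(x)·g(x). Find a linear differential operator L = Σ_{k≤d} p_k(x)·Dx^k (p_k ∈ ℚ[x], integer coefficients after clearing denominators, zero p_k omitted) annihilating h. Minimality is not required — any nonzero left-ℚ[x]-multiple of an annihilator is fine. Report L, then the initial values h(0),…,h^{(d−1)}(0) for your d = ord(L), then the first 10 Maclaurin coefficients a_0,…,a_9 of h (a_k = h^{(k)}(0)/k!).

L = 32 - 8·Dx + Dx^2  (order 2).
h: a_k = 0, 12, 48, 64, 0, -512/5, -2048/15, -8192/105, 0, 32768/945, …
ICs: h(0) = 0, h′(0) = 12.

f: a_k = 0, -4, 0, 32/3, 0, -128/15, 0, 1024/315, 0, -2048/2835, …
g: a_k = -3, -12, -24, -32, -32, -128/5, -256/15, -1024/105, -512/105, -2048/945, …
L₀ := L_f ⊗_s L_g (sym. prod.), ord ≤ 2.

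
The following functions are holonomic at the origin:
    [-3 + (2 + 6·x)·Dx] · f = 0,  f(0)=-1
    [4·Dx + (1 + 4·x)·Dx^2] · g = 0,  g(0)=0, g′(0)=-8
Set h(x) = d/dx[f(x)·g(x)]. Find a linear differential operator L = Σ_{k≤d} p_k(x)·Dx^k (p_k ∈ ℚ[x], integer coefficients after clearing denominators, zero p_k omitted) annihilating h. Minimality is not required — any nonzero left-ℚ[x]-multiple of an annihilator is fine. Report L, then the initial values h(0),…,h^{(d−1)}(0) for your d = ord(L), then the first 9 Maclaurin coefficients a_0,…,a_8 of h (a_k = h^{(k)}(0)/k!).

f: a_k = -1, -3/2, 9/8, -27/16, 405/128, -1701/256, 15309/1024, -72171/2048, 2814669/32768, …
g: a_k = 0, -8, 16, -128/3, 128, -2048/5, 4096/3, -32768/7, 16384, …
Product ⇒ symmetric product L₀, ord ≤ 2.
Differentiate: ansatz ord ≤ ord L₀ ⇒ L.
L = (-33 + 72·x + 432·x^2) + (-4 + 324·x + 2160·x^2 + 3456·x^3)·Dx + (4 + 88·x + 612·x^2 + 1728·x^3 + 1728·x^4)·Dx^2  (order 2).
h: a_k = 8, -8, 29, -130, 9383/16, -206953/80, 7147521/640, -53092163/1120, 5695777517/28672, …
ICs: h(0) = 8, h′(0) = -8.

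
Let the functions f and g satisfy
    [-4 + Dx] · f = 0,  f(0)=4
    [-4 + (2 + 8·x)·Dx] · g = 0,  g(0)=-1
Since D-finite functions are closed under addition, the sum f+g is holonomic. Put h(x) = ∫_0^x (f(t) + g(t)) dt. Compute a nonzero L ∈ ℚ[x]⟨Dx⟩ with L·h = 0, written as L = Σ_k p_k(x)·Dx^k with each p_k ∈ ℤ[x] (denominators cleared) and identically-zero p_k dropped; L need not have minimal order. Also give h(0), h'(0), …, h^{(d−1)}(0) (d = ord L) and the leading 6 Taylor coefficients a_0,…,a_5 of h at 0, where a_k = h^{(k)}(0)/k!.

L = (24 + 64·x)·Dx + (-10 - 64·x - 128·x^2)·Dx^2 + (1 + 12·x + 32·x^2)·Dx^3  (order 3).
h: a_k = 0, 3, 7, 34/3, 29/3, 158/15, …
ICs: h(0) = 0, h′(0) = 3, h′′(0) = 14.

f: a_k = 4, 16, 32, 128/3, 128/3, 512/15, …
g: a_k = -1, -2, 2, -4, 10, -28, …
L₀ := lclm(L_f,L_g); ord L₀ ≤ 1+1.
Integrate: L := L₀·Dx.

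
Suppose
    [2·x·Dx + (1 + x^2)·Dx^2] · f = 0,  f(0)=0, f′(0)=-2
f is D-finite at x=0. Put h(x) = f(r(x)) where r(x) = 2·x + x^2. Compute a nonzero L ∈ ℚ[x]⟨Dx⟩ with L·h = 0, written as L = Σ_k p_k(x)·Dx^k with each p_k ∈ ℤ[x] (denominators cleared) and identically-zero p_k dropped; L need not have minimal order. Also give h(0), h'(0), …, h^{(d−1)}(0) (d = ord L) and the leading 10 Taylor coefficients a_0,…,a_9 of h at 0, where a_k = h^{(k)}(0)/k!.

f: a_k = 0, -2, 0, 2/3, 0, -2/5, 0, 2/7, 0, -2/9, …
h₀=f(r): pull back L_f along r ⇒ L₀.
L = (-1 + 8·x + 16·x^2 + 12·x^3 + 3·x^4)·Dx + (1 + x + 4·x^2 + 8·x^3 + 5·x^4 + x^5)·Dx^2  (order 2).
h: a_k = 0, -4, -2, 16/3, 8, -44/5, -94/3, 32/7, 112, 668/9, …
ICs: h(0) = 0, h′(0) = -4.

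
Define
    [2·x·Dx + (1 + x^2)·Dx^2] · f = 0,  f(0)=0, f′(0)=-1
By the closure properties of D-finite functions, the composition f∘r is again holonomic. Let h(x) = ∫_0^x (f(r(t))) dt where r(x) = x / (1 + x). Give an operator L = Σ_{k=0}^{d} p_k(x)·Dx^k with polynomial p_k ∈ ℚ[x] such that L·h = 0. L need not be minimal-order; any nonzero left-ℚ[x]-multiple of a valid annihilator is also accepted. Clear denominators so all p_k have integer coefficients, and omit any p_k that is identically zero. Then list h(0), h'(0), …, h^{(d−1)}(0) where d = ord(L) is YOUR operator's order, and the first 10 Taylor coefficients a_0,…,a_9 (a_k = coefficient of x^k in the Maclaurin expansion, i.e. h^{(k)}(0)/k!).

f: a_k = 0, -1, 0, 1/3, 0, -1/5, 0, 1/7, 0, -1/9, …
h₀=f(r): pull back L_f along r ⇒ L₀.
Integrate: L := L₀·Dx.
L = (2 + 4·x)·Dx^2 + (1 + 2·x + 2·x^2)·Dx^3  (order 3).
h: a_k = 0, 0, -1/2, 1/3, -1/6, 0, 2/15, -4/21, 1/7, 0, …
ICs: h(0) = 0, h′(0) = 0, h′′(0) = -1.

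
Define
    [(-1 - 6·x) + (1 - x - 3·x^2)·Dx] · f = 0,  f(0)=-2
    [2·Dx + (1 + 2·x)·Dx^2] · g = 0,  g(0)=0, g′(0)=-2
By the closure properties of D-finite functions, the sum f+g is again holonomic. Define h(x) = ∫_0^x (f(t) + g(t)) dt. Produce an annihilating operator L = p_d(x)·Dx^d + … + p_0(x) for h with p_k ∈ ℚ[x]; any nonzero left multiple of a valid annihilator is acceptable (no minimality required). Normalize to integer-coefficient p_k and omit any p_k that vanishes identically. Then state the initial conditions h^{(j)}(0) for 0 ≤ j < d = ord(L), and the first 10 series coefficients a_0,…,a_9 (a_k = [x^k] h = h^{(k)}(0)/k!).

f: a_k = -2, -2, -8, -14, -38, -80, -194, -434, -1016, -2318, …
g: a_k = 0, -2, 2, -8/3, 4, -32/5, 32/3, -128/7, 32, -512/9, …
Weyl lclm of L_f,L_g ⇒ L₀ (ord ≤ 3).
Integrate: L := L₀·Dx.
L = (74 + 412·x + 948·x^2 + 864·x^3 + 648·x^4)·Dx^2 + (17 + 212·x + 890·x^2 + 1644·x^3 + 1764·x^4 + 1080·x^5)·Dx^3 + (-5 - 27·x - 33·x^2 + 68·x^3 + 276·x^4 + 396·x^5 + 216·x^6)·Dx^4  (order 4).
h: a_k = 0, -2, -2, -2, -25/6, -34/5, -72/5, -550/21, -1583/28, -328/3, …
ICs: h(0) = 0, h′(0) = -2, h′′(0) = -4, h′′′(0) = -12.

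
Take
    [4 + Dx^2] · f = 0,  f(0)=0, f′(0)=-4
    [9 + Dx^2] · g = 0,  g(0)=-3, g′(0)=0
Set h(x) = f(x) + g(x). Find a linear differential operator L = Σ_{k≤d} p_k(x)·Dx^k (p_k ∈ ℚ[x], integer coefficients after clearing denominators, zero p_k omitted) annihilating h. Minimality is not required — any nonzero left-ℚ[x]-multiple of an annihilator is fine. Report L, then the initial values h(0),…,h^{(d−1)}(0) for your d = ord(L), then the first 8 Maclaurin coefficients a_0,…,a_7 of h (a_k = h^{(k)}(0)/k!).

f: a_k = 0, -4, 0, 8/3, 0, -8/15, 0, 16/315, …
g: a_k = -3, 0, 27/2, 0, -81/8, 0, 243/80, 0, …
h₀=f+g: left-lcm gives L₀, ord ≤ 4.
L = 36 + 13·Dx^2 + Dx^4  (order 4).
h: a_k = -3, -4, 27/2, 8/3, -81/8, -8/15, 243/80, 16/315, …
ICs: h(0) = -3, h′(0) = -4, h′′(0) = 27, h′′′(0) = 16.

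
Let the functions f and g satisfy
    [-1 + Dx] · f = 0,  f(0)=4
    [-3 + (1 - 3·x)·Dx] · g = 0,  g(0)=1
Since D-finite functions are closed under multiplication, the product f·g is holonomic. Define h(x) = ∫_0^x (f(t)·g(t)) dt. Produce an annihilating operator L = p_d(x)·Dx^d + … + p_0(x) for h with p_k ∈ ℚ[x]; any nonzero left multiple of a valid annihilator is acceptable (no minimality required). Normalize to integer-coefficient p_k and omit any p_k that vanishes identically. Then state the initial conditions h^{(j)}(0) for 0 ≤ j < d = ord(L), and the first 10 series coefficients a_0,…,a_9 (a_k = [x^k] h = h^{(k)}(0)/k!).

L = (4 - 3·x)·Dx + (-1 + 3·x)·Dx^2  (order 2).
h: a_k = 0, 4, 8, 50/3, 113/3, 2713/30, 10174/45, 104647/180, 1538311/1008, 369194641/90720, …
ICs: h(0) = 0, h′(0) = 4.

f: a_k = 4, 4, 2, 2/3, 1/6, 1/30, 1/180, 1/1260, 1/10080, 1/90720, …
g: a_k = 1, 3, 9, 27, 81, 243, 729, 2187, 6561, 19683, …
h₀=f·g: eliminate ⇒ L₀, order ≤ 1·1.
Integrate: L := L₀·Dx.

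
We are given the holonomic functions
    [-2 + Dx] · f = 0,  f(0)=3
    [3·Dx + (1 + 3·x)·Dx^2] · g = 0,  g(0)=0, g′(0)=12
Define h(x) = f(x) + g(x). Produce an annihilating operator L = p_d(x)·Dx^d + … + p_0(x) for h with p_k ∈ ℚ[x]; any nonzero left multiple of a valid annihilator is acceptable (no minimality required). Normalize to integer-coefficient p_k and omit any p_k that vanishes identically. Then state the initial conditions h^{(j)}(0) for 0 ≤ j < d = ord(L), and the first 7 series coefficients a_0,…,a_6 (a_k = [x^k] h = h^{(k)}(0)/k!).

f: a_k = 3, 6, 6, 4, 2, 4/5, 4/15, …
g: a_k = 0, 12, -18, 36, -81, 972/5, -486, …
h₀=f+g: left-lcm gives L₀, ord ≤ 3.
L = (-48 - 36·x)·Dx + (14 - 24·x - 36·x^2)·Dx^2 + (5 + 21·x + 18·x^2)·Dx^3  (order 3).
h: a_k = 3, 18, -12, 40, -79, 976/5, -7286/15, …
ICs: h(0) = 3, h′(0) = 18, h′′(0) = -24.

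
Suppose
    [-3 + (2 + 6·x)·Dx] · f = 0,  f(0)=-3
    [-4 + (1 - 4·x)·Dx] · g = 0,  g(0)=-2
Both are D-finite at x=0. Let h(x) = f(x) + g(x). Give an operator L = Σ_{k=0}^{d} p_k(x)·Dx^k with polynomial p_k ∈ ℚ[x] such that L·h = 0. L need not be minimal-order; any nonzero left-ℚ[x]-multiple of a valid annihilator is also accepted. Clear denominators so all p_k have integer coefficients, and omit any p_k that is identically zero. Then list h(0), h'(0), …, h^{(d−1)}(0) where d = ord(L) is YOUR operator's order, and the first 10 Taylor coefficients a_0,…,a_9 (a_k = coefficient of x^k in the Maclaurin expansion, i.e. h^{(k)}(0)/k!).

f: a_k = -3, -9/2, 27/8, -81/16, 1215/128, -5103/256, 45927/1024, -216513/2048, 8444007/32768, -42220035/65536, …
g: a_k = -2, -8, -32, -128, -512, -2048, -8192, -32768, -131072, -524288, …
h₀=f+g: left-lcm gives L₀, ord ≤ 2.
L = (228 + 432·x) + (-137 - 696·x - 1296·x^2)·Dx + (10 + 62·x - 192·x^2 - 864·x^3)·Dx^2  (order 2).
h: a_k = -5, -25/2, -229/8, -2129/16, -64321/128, -529391/256, -8342681/1024, -67325377/2048, -4286523289/32768, -34401958403/65536, …
ICs: h(0) = -5, h′(0) = -25/2.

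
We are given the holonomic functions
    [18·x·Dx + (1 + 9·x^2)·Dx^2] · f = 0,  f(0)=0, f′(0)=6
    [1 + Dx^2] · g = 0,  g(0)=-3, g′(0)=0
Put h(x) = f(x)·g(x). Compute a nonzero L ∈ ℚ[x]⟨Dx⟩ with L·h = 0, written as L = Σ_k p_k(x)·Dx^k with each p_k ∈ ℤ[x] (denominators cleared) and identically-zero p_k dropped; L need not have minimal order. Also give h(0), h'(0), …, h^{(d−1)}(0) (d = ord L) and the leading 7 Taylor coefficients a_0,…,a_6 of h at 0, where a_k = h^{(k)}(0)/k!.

f: a_k = 0, 6, 0, -18, 0, 486/5, 0, …
g: a_k = -3, 0, 3/2, 0, -1/8, 0, 1/240, …
L₀ := L_f ⊗_s L_g (sym. prod.), ord ≤ 4.
L = (370 + 9594·x^2 + 4131·x^4 + 2916·x^6 + 6561·x^8) + (684·x + 6804·x^3 + 8748·x^5 + 26244·x^7)·Dx + (380 + 9792·x^2 + 5346·x^4 + 5832·x^6 + 13122·x^8)·Dx^2 + (684·x + 6804·x^3 + 8748·x^5 + 26244·x^7)·Dx^3 + (10 + 198·x^2 + 1215·x^4 + 2916·x^6 + 6561·x^8)·Dx^4  (order 4).
h: a_k = 0, -18, 0, 63, 0, -6387/20, 0, …
ICs: h(0) = 0, h′(0) = -18, h′′(0) = 0, h′′′(0) = 378.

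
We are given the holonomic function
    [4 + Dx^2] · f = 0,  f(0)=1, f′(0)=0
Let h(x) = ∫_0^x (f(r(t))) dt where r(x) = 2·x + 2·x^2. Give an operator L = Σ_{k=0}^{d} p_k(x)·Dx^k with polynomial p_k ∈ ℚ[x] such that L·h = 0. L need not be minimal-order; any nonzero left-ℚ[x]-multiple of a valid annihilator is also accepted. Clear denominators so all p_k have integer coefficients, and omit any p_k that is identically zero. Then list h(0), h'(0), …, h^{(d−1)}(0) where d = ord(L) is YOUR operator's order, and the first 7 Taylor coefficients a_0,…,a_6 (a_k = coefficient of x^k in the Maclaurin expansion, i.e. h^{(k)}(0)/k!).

f: a_k = 1, 0, -2, 0, 2/3, 0, -4/45, …
L₀ from L_f via x↦r, Dx↦r'^{-1}Dx.
∫: right-multiply L₀ by Dx.
L = (16 + 96·x + 192·x^2 + 128·x^3)·Dx - 2·Dx^2 + (1 + 2·x)·Dx^3  (order 3).
h: a_k = 0, 1, 0, -8/3, -4, 8/15, 64/9, …
ICs: h(0) = 0, h′(0) = 1, h′′(0) = 0.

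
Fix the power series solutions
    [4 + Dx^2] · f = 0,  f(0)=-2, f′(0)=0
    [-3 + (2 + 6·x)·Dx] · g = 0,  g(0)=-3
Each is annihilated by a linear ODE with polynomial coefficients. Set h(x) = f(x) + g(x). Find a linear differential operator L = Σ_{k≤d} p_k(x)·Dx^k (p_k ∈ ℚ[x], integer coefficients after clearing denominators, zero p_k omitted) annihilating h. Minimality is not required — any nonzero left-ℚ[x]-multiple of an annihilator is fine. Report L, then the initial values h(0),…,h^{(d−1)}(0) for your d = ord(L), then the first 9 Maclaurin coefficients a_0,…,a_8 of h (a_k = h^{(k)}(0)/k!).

L = (-516 - 1152·x - 1728·x^2) + (56 + 936·x + 3456·x^2 + 3456·x^3)·Dx + (-129 - 288·x - 432·x^2)·Dx^2 + (14 + 234·x + 864·x^2 + 864·x^3)·Dx^3  (order 3).
h: a_k = -5, -9/2, 59/8, -81/16, 3133/384, -5103/256, 2074907/46080, -216513/2048, 2659731133/10321920, …
ICs: h(0) = -5, h′(0) = -9/2, h′′(0) = 59/4.

f: a_k = -2, 0, 4, 0, -4/3, 0, 8/45, 0, -4/315, …
g: a_k = -3, -9/2, 27/8, -81/16, 1215/128, -5103/256, 45927/1024, -216513/2048, 8444007/32768, …
L₀ := lclm(L_f,L_g); ord L₀ ≤ 2+1.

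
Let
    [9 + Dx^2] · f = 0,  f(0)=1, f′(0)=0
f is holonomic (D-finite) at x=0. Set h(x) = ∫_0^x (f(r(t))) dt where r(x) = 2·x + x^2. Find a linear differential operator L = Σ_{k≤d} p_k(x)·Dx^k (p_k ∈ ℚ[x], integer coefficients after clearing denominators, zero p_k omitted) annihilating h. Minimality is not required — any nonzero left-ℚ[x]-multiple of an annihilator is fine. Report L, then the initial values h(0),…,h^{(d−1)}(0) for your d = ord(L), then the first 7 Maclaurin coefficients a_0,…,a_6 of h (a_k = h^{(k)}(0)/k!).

L = (36 + 108·x + 108·x^2 + 36·x^3)·Dx - Dx^2 + (1 + x)·Dx^3  (order 3).
h: a_k = 0, 1, 0, -6, -9/2, 99/10, 18, …
ICs: h(0) = 0, h′(0) = 1, h′′(0) = 0.

f: a_k = 1, 0, -9/2, 0, 27/8, 0, -81/80, …
L₀ from L_f via x↦r, Dx↦r'^{-1}Dx.
∫: right-multiply L₀ by Dx.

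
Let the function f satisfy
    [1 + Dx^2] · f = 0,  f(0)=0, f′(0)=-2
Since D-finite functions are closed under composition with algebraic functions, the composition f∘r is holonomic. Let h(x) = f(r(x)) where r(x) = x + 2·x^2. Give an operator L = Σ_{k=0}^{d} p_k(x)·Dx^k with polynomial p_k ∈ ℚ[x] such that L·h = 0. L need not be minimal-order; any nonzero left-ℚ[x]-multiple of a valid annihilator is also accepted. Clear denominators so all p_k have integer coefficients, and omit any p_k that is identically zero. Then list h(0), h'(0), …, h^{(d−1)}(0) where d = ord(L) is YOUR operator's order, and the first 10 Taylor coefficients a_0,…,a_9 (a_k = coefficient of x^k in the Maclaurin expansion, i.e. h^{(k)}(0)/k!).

f: a_k = 0, -2, 0, 1/3, 0, -1/60, 0, 1/2520, 0, -1/181440, …
L₀ from L_f via x↦r, Dx↦r'^{-1}Dx.
L = (1 + 12·x + 48·x^2 + 64·x^3) - 4·Dx + (1 + 4·x)·Dx^2  (order 2).
h: a_k = 0, -2, -4, 1/3, 2, 239/60, 5/2, -1679/2520, -239/180, -235873/181440, …
ICs: h(0) = 0, h′(0) = -2.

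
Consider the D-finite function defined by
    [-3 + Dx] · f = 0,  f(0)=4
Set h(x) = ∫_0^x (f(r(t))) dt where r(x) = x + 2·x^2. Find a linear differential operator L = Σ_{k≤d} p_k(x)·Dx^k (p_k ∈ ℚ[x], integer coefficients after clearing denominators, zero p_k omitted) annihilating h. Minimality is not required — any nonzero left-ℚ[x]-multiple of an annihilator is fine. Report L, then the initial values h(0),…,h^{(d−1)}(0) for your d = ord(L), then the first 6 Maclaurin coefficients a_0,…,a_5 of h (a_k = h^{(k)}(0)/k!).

L = (-3 - 12·x)·Dx + Dx^2  (order 2).
h: a_k = 0, 4, 6, 14, 45/2, 387/10, …
ICs: h(0) = 0, h′(0) = 4.

f: a_k = 4, 12, 18, 18, 27/2, 81/10, …
f∘r: x↦r, Dx↦Dx/r' in L_f ⇒ L₀.
Integrate: L := L₀·Dx.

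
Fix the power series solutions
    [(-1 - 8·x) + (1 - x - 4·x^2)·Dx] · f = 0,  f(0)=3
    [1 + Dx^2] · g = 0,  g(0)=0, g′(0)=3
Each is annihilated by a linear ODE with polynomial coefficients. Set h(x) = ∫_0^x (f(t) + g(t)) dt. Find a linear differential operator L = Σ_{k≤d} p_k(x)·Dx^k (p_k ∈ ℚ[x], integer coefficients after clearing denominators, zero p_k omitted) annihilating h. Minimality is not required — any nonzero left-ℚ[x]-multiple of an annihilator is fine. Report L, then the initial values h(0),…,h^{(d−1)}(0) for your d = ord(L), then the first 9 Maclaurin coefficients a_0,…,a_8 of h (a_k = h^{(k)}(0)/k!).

f: a_k = 3, 3, 15, 27, 87, 195, 543, 1323, 3495, …
g: a_k = 0, 3, 0, -1/2, 0, 1/40, 0, -1/1680, 0, …
L₀ := lclm(L_f,L_g); ord L₀ ≤ 1+2.
Integrate: L := L₀·Dx.
L = (55 + 486·x + 553·x^2 + 1488·x^3 + 80·x^4 + 128·x^5)·Dx + (-11 - 11·x - 23·x^2 + 169·x^3 + 348·x^4 + 48·x^5 + 64·x^6)·Dx^2 + (55 + 486·x + 553·x^2 + 1488·x^3 + 80·x^4 + 128·x^5)·Dx^3 + (-11 - 11·x - 23·x^2 + 169·x^3 + 348·x^4 + 48·x^5 + 64·x^6)·Dx^4  (order 4).
h: a_k = 0, 3, 3, 5, 53/8, 87/5, 7801/240, 543/7, 2222639/13440, …
ICs: h(0) = 0, h′(0) = 3, h′′(0) = 6, h′′′(0) = 30.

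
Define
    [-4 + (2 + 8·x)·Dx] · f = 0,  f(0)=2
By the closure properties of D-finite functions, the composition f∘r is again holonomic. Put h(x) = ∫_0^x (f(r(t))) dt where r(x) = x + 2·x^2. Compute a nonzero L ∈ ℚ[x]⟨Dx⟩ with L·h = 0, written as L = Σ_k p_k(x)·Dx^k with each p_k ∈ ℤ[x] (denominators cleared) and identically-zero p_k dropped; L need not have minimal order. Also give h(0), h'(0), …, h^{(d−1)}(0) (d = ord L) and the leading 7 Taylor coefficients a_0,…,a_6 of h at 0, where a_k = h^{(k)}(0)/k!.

f: a_k = 2, 4, -4, 8, -20, 56, -168, …
Substitute x→r, Dx→(1/r')Dx; clear ⇒ L₀.
∫: right-multiply L₀ by Dx.
L = (-2 - 8·x)·Dx + (1 + 4·x + 8·x^2)·Dx^2  (order 2).
h: a_k = 0, 2, 2, 4/3, -2, 12/5, -4/3, …
ICs: h(0) = 0, h′(0) = 2.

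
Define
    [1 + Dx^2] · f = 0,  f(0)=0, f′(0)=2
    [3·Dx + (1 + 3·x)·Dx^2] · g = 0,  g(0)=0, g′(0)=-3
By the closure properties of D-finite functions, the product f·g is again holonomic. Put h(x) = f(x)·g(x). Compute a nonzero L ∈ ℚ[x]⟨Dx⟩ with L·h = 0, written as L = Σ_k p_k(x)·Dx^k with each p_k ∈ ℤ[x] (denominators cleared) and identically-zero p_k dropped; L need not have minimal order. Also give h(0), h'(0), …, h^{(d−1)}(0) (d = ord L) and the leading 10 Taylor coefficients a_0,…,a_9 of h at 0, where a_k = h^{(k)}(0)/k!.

L = (-203 - 222·x - 189·x^2 + 432·x^3 + 324·x^4) + (-84 - 108·x + 648·x^2 + 648·x^3)·Dx + (-208 - 228·x - 54·x^2 + 864·x^3 + 648·x^4)·Dx^2 + (-84 - 108·x + 648·x^2 + 648·x^3)·Dx^3 + (-5 - 6·x + 135·x^2 + 432·x^3 + 324·x^4)·Dx^4  (order 4).
h: a_k = 0, 0, -6, 9, -17, 39, -377/4, 9453/40, -511397/840, 56003/35, …
ICs: h(0) = 0, h′(0) = 0, h′′(0) = -12, h′′′(0) = 54.

f: a_k = 0, 2, 0, -1/3, 0, 1/60, 0, -1/2520, 0, 1/181440, …
g: a_k = 0, -3, 9/2, -9, 81/4, -243/5, 243/2, -2187/7, 6561/8, -2187, …
f·g: L₀ = L_f ⊗_s L_g, ord ≤ 2·2.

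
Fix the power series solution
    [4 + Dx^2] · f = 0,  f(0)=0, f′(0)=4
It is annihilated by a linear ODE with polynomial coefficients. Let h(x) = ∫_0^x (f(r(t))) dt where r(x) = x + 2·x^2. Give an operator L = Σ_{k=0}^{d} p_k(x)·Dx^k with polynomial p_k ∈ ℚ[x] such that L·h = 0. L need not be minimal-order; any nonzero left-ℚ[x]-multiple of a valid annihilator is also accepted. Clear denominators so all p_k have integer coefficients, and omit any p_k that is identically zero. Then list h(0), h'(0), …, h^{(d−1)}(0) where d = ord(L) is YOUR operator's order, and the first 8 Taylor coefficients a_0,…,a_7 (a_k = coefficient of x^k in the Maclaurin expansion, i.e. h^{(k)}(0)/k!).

f: a_k = 0, 4, 0, -8/3, 0, 8/15, 0, -16/315, …
h₀=f(r): pull back L_f along r ⇒ L₀.
h=∫h₀ ⇒ L = L₀·Dx.
L = (4 + 48·x + 192·x^2 + 256·x^3)·Dx - 4·Dx^2 + (1 + 4·x)·Dx^3  (order 3).
h: a_k = 0, 0, 2, 8/3, -2/3, -16/5, -236/45, -16/7, …
ICs: h(0) = 0, h′(0) = 0, h′′(0) = 4.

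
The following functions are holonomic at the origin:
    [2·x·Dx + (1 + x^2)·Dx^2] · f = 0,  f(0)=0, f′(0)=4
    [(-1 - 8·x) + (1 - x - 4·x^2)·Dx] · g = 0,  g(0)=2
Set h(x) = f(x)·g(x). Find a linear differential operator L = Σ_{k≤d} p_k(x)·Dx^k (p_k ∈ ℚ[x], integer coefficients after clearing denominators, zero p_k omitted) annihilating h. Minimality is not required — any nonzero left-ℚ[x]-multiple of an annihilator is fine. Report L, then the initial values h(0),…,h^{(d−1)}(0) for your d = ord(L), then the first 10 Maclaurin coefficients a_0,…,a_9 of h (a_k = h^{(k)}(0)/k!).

L = (8 + 2·x + 24·x^2) + (2 + 14·x + 4·x^2 + 24·x^3)·Dx + (-1 + x + 3·x^2 + x^3 + 4·x^4)·Dx^2  (order 2).
h: a_k = 0, 8, 8, 112/3, 208/3, 3304/15, 2488/5, 28928/21, 353632/105, 2796856/315, …
ICs: h(0) = 0, h′(0) = 8.

f: a_k = 0, 4, 0, -4/3, 0, 4/5, 0, -4/7, 0, 4/9, …
g: a_k = 2, 2, 10, 18, 58, 130, 362, 882, 2330, 5858, …
L₀ := L_f ⊗_s L_g (sym. prod.), ord ≤ 2.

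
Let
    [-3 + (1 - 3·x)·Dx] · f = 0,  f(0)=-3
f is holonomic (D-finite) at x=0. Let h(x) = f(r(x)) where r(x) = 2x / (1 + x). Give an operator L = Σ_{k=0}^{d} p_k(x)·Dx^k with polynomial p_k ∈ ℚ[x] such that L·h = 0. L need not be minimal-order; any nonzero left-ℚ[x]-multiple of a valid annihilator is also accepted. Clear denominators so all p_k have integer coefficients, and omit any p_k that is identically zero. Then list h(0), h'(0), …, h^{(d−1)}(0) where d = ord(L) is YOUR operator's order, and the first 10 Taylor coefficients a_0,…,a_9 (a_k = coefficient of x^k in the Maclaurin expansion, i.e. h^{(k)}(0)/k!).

L = 6 + (-1 + 4·x + 5·x^2)·Dx  (order 1).
h: a_k = -3, -18, -90, -450, -2250, -11250, -56250, -281250, -1406250, -7031250, …
ICs: h(0) = -3.

f: a_k = -3, -9, -27, -81, -243, -729, -2187, -6561, -19683, -59049, …
h₀=f(r): pull back L_f along r ⇒ L₀.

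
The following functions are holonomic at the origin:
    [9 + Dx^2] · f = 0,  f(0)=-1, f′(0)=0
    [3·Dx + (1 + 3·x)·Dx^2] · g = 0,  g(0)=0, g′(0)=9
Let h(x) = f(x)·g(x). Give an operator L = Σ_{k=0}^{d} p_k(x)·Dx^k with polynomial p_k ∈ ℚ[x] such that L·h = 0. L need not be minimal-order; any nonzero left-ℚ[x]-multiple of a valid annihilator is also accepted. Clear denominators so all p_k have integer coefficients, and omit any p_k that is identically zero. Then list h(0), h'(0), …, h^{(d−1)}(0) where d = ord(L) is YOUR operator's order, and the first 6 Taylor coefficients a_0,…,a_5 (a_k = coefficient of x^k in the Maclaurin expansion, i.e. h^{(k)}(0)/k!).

L = (-81 + 486·x + 4617·x^2 + 11664·x^3 + 8748·x^4) + (36 + 540·x + 1944·x^2 + 1944·x^3)·Dx + (180·x + 1134·x^2 + 2592·x^3 + 1944·x^4)·Dx^2 + (4 + 60·x + 216·x^2 + 216·x^3)·Dx^3 + (1 + 14·x + 69·x^2 + 144·x^3 + 108·x^4)·Dx^4  (order 4).
h: a_k = 0, -9, 27/2, 27/2, 0, -2187/40, …
ICs: h(0) = 0, h′(0) = -9, h′′(0) = 27, h′′′(0) = 81.

f: a_k = -1, 0, 9/2, 0, -27/8, 0, …
g: a_k = 0, 9, -27/2, 27, -243/4, 729/5, …
Product ⇒ symmetric product L₀, ord ≤ 4.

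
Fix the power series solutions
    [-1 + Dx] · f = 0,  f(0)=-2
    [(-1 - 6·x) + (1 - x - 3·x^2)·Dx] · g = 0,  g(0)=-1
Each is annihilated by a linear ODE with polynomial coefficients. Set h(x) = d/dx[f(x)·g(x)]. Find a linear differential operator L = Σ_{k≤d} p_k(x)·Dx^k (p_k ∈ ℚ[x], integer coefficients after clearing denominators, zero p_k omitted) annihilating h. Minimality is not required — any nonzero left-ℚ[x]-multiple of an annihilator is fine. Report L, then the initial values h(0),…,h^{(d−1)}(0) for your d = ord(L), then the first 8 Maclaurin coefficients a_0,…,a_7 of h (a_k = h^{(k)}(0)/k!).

L = (11 + 26·x + 31·x^2 - 30·x^3 + 9·x^4) + (-2 - 3·x + 14·x^2 + 12·x^3 - 9·x^4)·Dx  (order 1).
h: a_k = 4, 22, 70, 677/3, 3793/6, 106447/60, 850483/180, 6298165/504, …
ICs: h(0) = 4.

f: a_k = -2, -2, -1, -1/3, -1/12, -1/60, -1/360, -1/2520, …
g: a_k = -1, -1, -4, -7, -19, -40, -97, -217, …
f·g: L₀ = L_f ⊗_s L_g, ord ≤ 1·1.
h=h₀': d/dx-closure on L₀ ⇒ L.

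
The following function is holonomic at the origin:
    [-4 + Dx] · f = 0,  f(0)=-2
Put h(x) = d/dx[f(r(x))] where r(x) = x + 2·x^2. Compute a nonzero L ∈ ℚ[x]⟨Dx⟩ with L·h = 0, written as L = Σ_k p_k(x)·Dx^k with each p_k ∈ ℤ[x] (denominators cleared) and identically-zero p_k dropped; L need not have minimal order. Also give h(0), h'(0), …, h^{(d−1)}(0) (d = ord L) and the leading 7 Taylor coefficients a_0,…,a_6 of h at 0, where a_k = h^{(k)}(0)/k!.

f: a_k = -2, -8, -16, -64/3, -64/3, -256/15, -512/45, …
Substitute x→r, Dx→(1/r')Dx; clear ⇒ L₀.
h₀' ⇒ L via d/dx closure of L₀.
L = (8 + 32·x + 64·x^2) + (-1 - 4·x)·Dx  (order 1).
h: a_k = -8, -64, -256, -2560/3, -6656/3, -77824/15, -475136/45, …
ICs: h(0) = -8.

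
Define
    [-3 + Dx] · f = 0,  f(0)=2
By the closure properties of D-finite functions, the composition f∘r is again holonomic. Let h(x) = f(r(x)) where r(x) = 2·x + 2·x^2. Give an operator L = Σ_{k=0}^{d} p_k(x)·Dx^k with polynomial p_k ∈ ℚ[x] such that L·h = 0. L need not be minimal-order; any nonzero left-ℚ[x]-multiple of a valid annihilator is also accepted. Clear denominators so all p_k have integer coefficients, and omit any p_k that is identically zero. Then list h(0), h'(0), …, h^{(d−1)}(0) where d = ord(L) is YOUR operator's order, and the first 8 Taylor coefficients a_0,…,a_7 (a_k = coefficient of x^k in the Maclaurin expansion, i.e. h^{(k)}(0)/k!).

L = (-6 - 12·x) + Dx  (order 1).
h: a_k = 2, 12, 48, 144, 360, 3888/5, 7488/5, 91584/35, …
ICs: h(0) = 2.

f: a_k = 2, 6, 9, 9, 27/4, 81/20, 81/40, 243/280, …
h₀=f(r): pull back L_f along r ⇒ L₀.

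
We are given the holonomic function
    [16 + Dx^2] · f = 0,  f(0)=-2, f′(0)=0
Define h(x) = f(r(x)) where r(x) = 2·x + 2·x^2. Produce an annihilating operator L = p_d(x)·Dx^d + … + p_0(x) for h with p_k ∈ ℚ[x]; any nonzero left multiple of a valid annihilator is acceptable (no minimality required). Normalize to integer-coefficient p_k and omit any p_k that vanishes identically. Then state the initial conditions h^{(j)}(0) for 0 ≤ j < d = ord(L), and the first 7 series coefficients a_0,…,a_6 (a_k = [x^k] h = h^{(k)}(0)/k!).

f: a_k = -2, 0, 16, 0, -64/3, 0, 512/45, …
Substitute x→r, Dx→(1/r')Dx; clear ⇒ L₀.
L = (64 + 384·x + 768·x^2 + 512·x^3) - 2·Dx + (1 + 2·x)·Dx^2  (order 2).
h: a_k = -2, 0, 64, 128, -832/3, -4096/3, -59392/45, …
ICs: h(0) = -2, h′(0) = 0.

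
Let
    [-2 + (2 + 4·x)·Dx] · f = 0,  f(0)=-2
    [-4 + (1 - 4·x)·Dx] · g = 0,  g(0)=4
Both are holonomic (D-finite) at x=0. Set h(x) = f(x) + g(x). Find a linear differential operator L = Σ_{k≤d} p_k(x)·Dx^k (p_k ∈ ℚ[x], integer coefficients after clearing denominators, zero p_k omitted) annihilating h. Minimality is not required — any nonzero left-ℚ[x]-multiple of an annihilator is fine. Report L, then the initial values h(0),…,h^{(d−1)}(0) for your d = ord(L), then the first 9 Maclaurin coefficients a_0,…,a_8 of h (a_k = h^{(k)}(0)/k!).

f: a_k = -2, -2, 1, -1, 5/4, -7/4, 21/8, -33/8, 429/64, …
g: a_k = 4, 16, 64, 256, 1024, 4096, 16384, 65536, 262144, …
f+g: L₀ = lclm(L_f,L_g), ord ≤ 1+1.
L = (12 + 16·x) + (-11 - 40·x - 48·x^2)·Dx + (1 + 2·x - 16·x^2 - 32·x^3)·Dx^2  (order 2).
h: a_k = 2, 14, 65, 255, 4101/4, 16377/4, 131093/8, 524255/8, 16777645/64, …
ICs: h(0) = 2, h′(0) = 14.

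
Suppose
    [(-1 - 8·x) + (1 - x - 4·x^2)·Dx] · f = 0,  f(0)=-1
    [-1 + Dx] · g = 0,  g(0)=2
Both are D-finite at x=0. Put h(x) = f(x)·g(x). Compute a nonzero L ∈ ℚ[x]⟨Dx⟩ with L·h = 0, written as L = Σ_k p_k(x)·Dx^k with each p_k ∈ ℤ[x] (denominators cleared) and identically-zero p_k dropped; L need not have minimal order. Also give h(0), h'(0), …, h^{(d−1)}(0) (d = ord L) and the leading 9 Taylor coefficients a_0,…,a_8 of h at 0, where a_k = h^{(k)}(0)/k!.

f: a_k = -1, -1, -5, -9, -29, -65, -181, -441, -1165, …
g: a_k = 2, 2, 1, 1/3, 1/12, 1/60, 1/360, 1/2520, 1/20160, …
L₀ := L_f ⊗_s L_g (sym. prod.), ord ≤ 1.
L = (2 + 7·x - 4·x^2) + (-1 + x + 4·x^2)·Dx  (order 1).
h: a_k = -2, -4, -13, -88/3, -977/12, -5963/30, -188797/360, -831287/630, -68891713/20160, …
ICs: h(0) = -2.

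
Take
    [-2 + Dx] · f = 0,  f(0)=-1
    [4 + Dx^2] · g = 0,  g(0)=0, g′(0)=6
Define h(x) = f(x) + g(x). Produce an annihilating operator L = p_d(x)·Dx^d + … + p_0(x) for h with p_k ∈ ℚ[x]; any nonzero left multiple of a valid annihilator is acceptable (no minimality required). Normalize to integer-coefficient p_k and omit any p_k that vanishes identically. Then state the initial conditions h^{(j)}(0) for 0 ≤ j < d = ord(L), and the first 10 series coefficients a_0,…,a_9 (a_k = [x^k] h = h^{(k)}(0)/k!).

L = -8 + 4·Dx - 2·Dx^2 + Dx^3  (order 3).
h: a_k = -1, 4, -2, -16/3, -2/3, 8/15, -4/45, -32/315, -2/315, 8/2835, …
ICs: h(0) = -1, h′(0) = 4, h′′(0) = -4.

f: a_k = -1, -2, -2, -4/3, -2/3, -4/15, -4/45, -8/315, -2/315, -4/2835, …
g: a_k = 0, 6, 0, -4, 0, 4/5, 0, -8/105, 0, 4/945, …
h₀=f+g: left-lcm gives L₀, ord ≤ 3.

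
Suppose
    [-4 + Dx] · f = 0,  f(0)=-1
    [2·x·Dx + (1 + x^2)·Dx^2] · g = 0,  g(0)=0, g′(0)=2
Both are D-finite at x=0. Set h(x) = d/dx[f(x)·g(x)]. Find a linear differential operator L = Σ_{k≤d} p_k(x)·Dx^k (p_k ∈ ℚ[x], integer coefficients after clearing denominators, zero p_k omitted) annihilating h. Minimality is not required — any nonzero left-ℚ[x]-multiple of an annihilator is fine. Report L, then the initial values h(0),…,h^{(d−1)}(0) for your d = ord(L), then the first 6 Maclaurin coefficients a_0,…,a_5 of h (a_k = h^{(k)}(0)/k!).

L = (28 - 32·x + 76·x^2 - 32·x^3 + 32·x^4) + (-15 + 12·x - 35·x^2 + 12·x^3 - 16·x^4)·Dx + (2 - x + 4·x^2 - x^3 + 2·x^4)·Dx^2  (order 2).
h: a_k = -2, -16, -46, -224/3, -82, -208/3, …
ICs: h(0) = -2, h′(0) = -16.

f: a_k = -1, -4, -8, -32/3, -32/3, -128/15, …
g: a_k = 0, 2, 0, -2/3, 0, 2/5, …
h₀=f·g: eliminate ⇒ L₀, order ≤ 1·2.
h₀' ⇒ L via d/dx closure of L₀.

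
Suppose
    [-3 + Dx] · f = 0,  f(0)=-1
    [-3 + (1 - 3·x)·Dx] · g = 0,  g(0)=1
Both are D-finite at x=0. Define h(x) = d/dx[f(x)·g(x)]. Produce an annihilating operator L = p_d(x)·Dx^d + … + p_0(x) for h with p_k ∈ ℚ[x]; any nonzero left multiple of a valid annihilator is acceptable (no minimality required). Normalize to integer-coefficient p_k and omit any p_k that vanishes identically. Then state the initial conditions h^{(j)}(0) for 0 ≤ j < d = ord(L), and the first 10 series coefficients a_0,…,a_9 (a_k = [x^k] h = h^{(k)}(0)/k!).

f: a_k = -1, -3, -9/2, -9/2, -27/8, -81/40, -81/80, -243/560, -729/4480, -243/4480, …
g: a_k = 1, 3, 9, 27, 81, 243, 729, 2187, 6561, 19683, …
h₀=f·g: eliminate ⇒ L₀, order ≤ 1·1.
h=h₀': d/dx-closure on L₀ ⇒ L.
L = (15 - 36·x + 27·x^2) + (-2 + 9·x - 9·x^2)·Dx  (order 1).
h: a_k = -6, -45, -216, -1755/2, -13203/4, -475551/40, -166455/4, -79899129/560, -215727867/448, -7190929629/4480, …
ICs: h(0) = -6.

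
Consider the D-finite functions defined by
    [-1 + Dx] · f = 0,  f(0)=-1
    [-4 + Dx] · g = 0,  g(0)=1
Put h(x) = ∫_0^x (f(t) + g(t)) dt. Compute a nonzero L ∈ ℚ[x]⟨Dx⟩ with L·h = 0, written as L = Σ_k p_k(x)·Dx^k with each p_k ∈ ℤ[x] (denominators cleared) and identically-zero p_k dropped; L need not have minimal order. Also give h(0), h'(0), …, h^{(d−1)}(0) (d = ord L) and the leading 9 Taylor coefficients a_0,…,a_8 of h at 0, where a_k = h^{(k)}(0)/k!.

L = 4·Dx - 5·Dx^2 + Dx^3  (order 3).
h: a_k = 0, 0, 3/2, 5/2, 21/8, 17/8, 341/240, 13/16, 5461/13440, …
ICs: h(0) = 0, h′(0) = 0, h′′(0) = 3.

f: a_k = -1, -1, -1/2, -1/6, -1/24, -1/120, -1/720, -1/5040, -1/40320, …
g: a_k = 1, 4, 8, 32/3, 32/3, 128/15, 256/45, 1024/315, 512/315, …
Sum ⇒ L₀ = lclm(L_f,L_g) in ℚ(x)⟨Dx⟩.
Integrate: L := L₀·Dx.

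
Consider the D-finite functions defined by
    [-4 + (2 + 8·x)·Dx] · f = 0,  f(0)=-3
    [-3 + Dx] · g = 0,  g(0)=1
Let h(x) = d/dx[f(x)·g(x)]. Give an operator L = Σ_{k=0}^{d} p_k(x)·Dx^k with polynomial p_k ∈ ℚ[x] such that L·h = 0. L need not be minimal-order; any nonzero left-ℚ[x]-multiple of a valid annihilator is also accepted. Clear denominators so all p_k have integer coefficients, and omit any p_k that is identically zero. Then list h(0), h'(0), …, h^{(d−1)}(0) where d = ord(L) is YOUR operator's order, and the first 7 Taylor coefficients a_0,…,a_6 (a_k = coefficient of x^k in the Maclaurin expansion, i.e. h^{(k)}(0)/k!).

L = (17 + 120·x + 144·x^2) + (-5 - 32·x - 48·x^2)·Dx  (order 1).
h: a_k = -15, -51, -207/2, -129/2, -1893/8, 4131/8, -176247/80, …
ICs: h(0) = -15.

f: a_k = -3, -6, 6, -12, 30, -84, 252, …
g: a_k = 1, 3, 9/2, 9/2, 27/8, 81/40, 81/80, …
Product ⇒ symmetric product L₀, ord ≤ 1.
Derive L from L₀ (diff closure).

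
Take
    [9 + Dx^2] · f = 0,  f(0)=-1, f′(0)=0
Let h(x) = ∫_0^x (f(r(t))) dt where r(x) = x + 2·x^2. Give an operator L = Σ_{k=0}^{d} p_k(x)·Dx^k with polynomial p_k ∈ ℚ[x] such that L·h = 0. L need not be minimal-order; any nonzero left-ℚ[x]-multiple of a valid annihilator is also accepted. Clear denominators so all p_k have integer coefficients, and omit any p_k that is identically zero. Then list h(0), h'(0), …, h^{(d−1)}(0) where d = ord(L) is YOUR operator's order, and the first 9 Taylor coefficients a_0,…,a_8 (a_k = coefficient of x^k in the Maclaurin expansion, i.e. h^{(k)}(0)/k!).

f: a_k = -1, 0, 9/2, 0, -27/8, 0, 81/80, 0, -729/4480, …
Substitute x→r, Dx→(1/r')Dx; clear ⇒ L₀.
h=∫h₀ ⇒ L = L₀·Dx.
L = (9 + 108·x + 432·x^2 + 576·x^3)·Dx - 4·Dx^2 + (1 + 4·x)·Dx^3  (order 3).
h: a_k = 0, -1, 0, 3/2, 9/2, 117/40, -9/2, -6399/560, -1917/160, …
ICs: h(0) = 0, h′(0) = -1, h′′(0) = 0.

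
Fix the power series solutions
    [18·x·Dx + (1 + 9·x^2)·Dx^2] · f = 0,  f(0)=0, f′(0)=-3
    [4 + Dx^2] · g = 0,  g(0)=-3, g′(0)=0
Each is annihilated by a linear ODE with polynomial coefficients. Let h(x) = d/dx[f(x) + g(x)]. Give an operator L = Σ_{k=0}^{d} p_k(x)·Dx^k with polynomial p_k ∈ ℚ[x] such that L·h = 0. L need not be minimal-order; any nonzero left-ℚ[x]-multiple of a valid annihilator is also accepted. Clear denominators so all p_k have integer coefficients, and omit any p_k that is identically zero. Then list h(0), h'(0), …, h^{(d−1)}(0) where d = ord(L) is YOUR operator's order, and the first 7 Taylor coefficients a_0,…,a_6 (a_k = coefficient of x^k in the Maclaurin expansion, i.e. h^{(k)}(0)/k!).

f: a_k = 0, -3, 0, 9, 0, -243/5, 0, …
g: a_k = -3, 0, 6, 0, -2, 0, 4/15, …
L₀ := lclm(L_f,L_g); ord L₀ ≤ 2+2.
h₀' ⇒ L via d/dx closure of L₀.
L = (-3744·x + 37584·x^3 + 11664·x^5) + (-28 + 864·x^2 + 10692·x^4 + 5832·x^6)·Dx + (-936·x + 9396·x^3 + 2916·x^5)·Dx^2 + (-7 + 216·x^2 + 2673·x^4 + 1458·x^6)·Dx^3  (order 3).
h: a_k = -3, 12, 27, -8, -243, 8/5, 2187, …
ICs: h(0) = -3, h′(0) = 12, h′′(0) = 54.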